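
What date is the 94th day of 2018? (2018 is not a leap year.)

Apr 4, 2018

Jan has 31 days (94 − 31 = 63 remain).
Feb has 28 days (63 − 28 = 35 remain).
Mar has 31 days (35 − 31 = 4 remain).
4 into Apr → Apr 4.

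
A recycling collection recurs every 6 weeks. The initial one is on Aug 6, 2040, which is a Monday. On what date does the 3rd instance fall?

The 3rd occurrence is 2 intervals after the first: 2 × 42 = 84 days after Aug 6, 2040.
Aug has 31 days — 25 days to the end of Aug leaves 59.
Sep has 30 days (29 left).
29 days into Oct → Oct 29, 2040.

Oct 29, 2040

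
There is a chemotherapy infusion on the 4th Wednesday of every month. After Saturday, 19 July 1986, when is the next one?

23 July 1986

July 1986 starts on a Tuesday; its first Wednesday is the 2nd, so the 4th Wednesday is the 23rd — 23 July 1986.
23 July 1986 is after 19 July 1986, so that is the next one.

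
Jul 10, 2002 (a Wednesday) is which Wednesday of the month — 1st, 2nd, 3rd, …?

Day 10 falls in week ⌈10/7⌉ of the month.
Days 1–7 hold the 1st Wednesday, 8–14 the 2nd, 15–21 the 3rd, 22–28 the 4th, 29–31 the 5th.
10 is in the range for the 2nd.

2nd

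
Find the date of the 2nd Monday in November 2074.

November 12, 2074

November 2074 begins on a Thursday, so the first Monday is November 5 (4 days later).
The 2nd Monday is 1 weeks later: 5 + 7 = 12.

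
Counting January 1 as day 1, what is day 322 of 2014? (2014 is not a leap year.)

Jan has 31 days (322 − 31 = 291 remain).
Feb has 28 days (291 − 28 = 263 remain).
Mar has 31 days (263 − 31 = 232 remain).
Apr has 30 days (232 − 30 = 202 remain).
May has 31 days (202 − 31 = 171 remain).
Jun has 30 days (171 − 30 = 141 remain).
Jul has 31 days (141 − 31 = 110 remain).
Aug has 31 days (110 − 31 = 79 remain).
Sep has 30 days (79 − 30 = 49 remain).
Oct has 31 days (49 − 31 = 18 remain).
18 into Nov → Nov 18.

Nov 18, 2014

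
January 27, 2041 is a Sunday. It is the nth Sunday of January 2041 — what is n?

Day 27 falls in week ⌈27/7⌉ of the month.
Days 1–7 hold the 1st Sunday, 8–14 the 2nd, 15–21 the 3rd, 22–28 the 4th, 29–31 the 5th.
27 is in the range for the 4th.

4th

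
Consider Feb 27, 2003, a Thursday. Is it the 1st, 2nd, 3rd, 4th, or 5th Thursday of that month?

Day 27 falls in week ⌈27/7⌉ of the month.
Days 1–7 hold the 1st Thursday, 8–14 the 2nd, 15–21 the 3rd, 22–28 the 4th, 29–31 the 5th.
27 is in the range for the 4th.

4th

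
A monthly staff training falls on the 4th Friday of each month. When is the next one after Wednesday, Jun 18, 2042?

Jun 2042 starts on a Sunday; its first Friday is the 6th, so the 4th Friday is the 27th — Jun 27, 2042.
Jun 27, 2042 is after Jun 18, 2042, so that is the next one.

Jun 27, 2042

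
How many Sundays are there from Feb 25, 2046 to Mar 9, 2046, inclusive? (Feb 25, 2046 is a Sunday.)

Feb 25, 2046 is a Sunday; the first Sunday on or after it is Feb 25, 2046.
From Feb 25, 2046 to Mar 9, 2046: 3 + 9 = 12 days (rest of Feb, Mar).
12 ÷ 7 = 1 full weeks with remainder 5, so 1 more Sundays after the first → 2.

2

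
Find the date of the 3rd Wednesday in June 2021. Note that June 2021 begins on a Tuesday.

16 June 2021

June 2021 begins on a Tuesday, so the first Wednesday is June 2 (1 day later).
The 3rd Wednesday is 2 weeks later: 2 + 14 = 16.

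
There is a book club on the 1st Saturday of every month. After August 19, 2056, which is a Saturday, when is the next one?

September 2, 2056

August 2056 starts on a Tuesday, so its 1st Saturday is August 5, 2056 (4 days in).
That is not after August 19, 2056, so look at September 2056.
September 2056 starts on a Friday, so its 1st Saturday is September 2, 2056 (1 day in).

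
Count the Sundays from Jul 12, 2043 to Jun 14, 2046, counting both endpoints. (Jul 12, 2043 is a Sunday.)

Jul 12, 2043 is a Sunday; the first Sunday on or after it is Jul 12, 2043.
From Jul 12, 2043 to Jun 14, 2046: 172 + 366 + 365 + 165 = 1068 days (rest of 2043, 2044, 2045, to Jun 14, 2046 in 2046).
1068 ÷ 7 = 152 full weeks with remainder 4, so 152 more Sundays after the first → 153.

153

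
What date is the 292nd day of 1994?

January has 31 days (292 − 31 = 261 remain).
February has 28 days (261 − 28 = 233 remain).
March has 31 days (233 − 31 = 202 remain).
April has 30 days (202 − 30 = 172 remain).
May has 31 days (172 − 31 = 141 remain).
June has 30 days (141 − 30 = 111 remain).
July has 31 days (111 − 31 = 80 remain).
August has 31 days (80 − 31 = 49 remain).
September has 30 days (49 − 30 = 19 remain).
19 into October → October 19.

1994-10-19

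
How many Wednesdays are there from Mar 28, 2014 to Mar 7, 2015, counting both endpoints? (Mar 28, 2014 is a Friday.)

Mar 28, 2014 is a Friday; the first Wednesday on or after it is Apr 2, 2014 (5 days later).
From Apr 2, 2014 to Mar 7, 2015: 273 + 66 = 339 days (rest of 2014, to Mar 7, 2015 in 2015).
339 ÷ 7 = 48 full weeks with remainder 3, so 48 more Wednesdays after the first → 49.

49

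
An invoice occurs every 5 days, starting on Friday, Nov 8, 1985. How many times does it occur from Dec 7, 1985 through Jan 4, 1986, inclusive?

Occurrences land 5·i days after Nov 8, 1985 for i = 0, 1, 2, …
Dec 7, 1985 is 29 days after the start; 29 ÷ 5 = 5 remainder 4; since the remainder is 4, round up to i = 6. First occurrence in the window: #7 on Dec 8, 1985 (6×5 = 30 days in).
Jan 4, 1986 is 57 days after the start; 57 ÷ 5 = 11 remainder 2. Last occurrence in the window: #12 on Jan 2, 1986.
Occurrences #7 through #12: 6 in total.

6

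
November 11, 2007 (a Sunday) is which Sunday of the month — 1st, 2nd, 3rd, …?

2nd

Day 11 falls in week ⌈11/7⌉ of the month.
Days 1–7 hold the 1st Sunday, 8–14 the 2nd, 15–21 the 3rd, 22–28 the 4th, 29–31 the 5th.
11 is in the range for the 2nd.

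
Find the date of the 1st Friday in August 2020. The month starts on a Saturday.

2020-08-07

August 2020 begins on a Saturday, so the first Friday is August 7 (6 days later).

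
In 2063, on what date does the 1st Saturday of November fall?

2063-11-03

The first Saturday of November 2063 is November 3.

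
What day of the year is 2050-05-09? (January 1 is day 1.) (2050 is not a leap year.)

129

Days in months before May: 31 + 28 + 31 + 30 = 120.
Plus 9 days into May → day 129.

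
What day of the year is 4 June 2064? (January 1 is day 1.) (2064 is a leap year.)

Days in months before June: 31 + 29 + 31 + 30 + 31 = 152.
Plus 4 days into June → day 156.

156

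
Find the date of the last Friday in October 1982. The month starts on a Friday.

October 1982 begins on a Friday, so the first Friday is October 1.
October 1982 has 31 days. Adding weeks: 1, 8, 15, 22, 29 — the last one ≤ 31 is the 29th.

29 October 1982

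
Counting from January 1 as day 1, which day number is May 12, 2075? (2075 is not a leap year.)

132

Days in months before May: 31 + 28 + 31 + 30 = 120.
Plus 12 days into May → day 132.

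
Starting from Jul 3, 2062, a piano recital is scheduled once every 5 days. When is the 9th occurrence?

The 9th occurrence is 8 intervals after the first: 8 × 5 = 40 days after Jul 3, 2062.
Jul has 31 days — 28 days to the end of Jul leaves 12.
12 days into Aug → Aug 12, 2062.

Aug 12, 2062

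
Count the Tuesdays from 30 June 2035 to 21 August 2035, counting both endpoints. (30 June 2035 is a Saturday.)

8

30 June 2035 is a Saturday; the first Tuesday on or after it is 3 July 2035 (3 days later).
From 3 July 2035 to 21 August 2035: 28 + 21 = 49 days (rest of July, August).
49 ÷ 7 = 7 full weeks with remainder 0, so 7 more Tuesdays after the first → 8.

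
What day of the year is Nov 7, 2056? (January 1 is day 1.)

312

Days in months before Nov: 31 + 29 + 31 + 30 + 31 + 30 + 31 + 31 + 30 + 31 = 305.
Plus 7 days into Nov → day 312.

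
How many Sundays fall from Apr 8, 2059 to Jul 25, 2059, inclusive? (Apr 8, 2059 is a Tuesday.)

Apr 8, 2059 is a Tuesday; the first Sunday on or after it is Apr 13, 2059 (5 days later).
From Apr 13, 2059 to Jul 25, 2059: 17 + 31 + 30 + 25 = 103 days (rest of Apr, May, Jun, Jul).
103 ÷ 7 = 14 full weeks with remainder 5, so 14 more Sundays after the first → 15.

15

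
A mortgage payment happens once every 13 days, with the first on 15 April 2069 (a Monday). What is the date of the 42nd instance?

The 42nd occurrence is 41 intervals after the first: 41 × 13 = 533 days after 15 April 2069.
April has 30 days — 15 days to the end of April leaves 518.
From end of April to end of 2069 is 245 days (273 left).
January has 31 days (242 left).
February has 28 days (214 left).
March has 31 days (183 left).
April has 30 days (153 left).
May has 31 days (122 left).
June has 30 days (92 left).
July has 31 days (61 left).
August has 31 days (30 left).
30 days into September → 30 September 2070.

30 September 2070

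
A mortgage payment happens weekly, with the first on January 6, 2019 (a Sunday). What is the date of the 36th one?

September 8, 2019

The 36th occurrence is 35 intervals after the first: 35 × 7 = 245 days after January 6, 2019.
January has 31 days — 25 days to the end of January leaves 220.
February has 28 days (192 left).
March has 31 days (161 left).
April has 30 days (131 left).
May has 31 days (100 left).
June has 30 days (70 left).
July has 31 days (39 left).
August has 31 days (8 left).
8 days into September → September 8, 2019.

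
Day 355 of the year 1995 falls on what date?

21 December 1995

January has 31 days (355 − 31 = 324 remain).
February has 28 days (324 − 28 = 296 remain).
March has 31 days (296 − 31 = 265 remain).
April has 30 days (265 − 30 = 235 remain).
May has 31 days (235 − 31 = 204 remain).
June has 30 days (204 − 30 = 174 remain).
July has 31 days (174 − 31 = 143 remain).
August has 31 days (143 − 31 = 112 remain).
September has 30 days (112 − 30 = 82 remain).
October has 31 days (82 − 31 = 51 remain).
November has 30 days (51 − 30 = 21 remain).
21 into December → December 21.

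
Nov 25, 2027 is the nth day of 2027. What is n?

329

Days in months before Nov: 31 + 28 + 31 + 30 + 31 + 30 + 31 + 31 + 30 + 31 = 304.
Plus 25 days into Nov → day 329.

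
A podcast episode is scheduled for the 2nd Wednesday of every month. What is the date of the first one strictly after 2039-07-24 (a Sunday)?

2039-08-10

July 2039 starts on a Friday; its first Wednesday is the 6th, so the 2nd Wednesday is the 13th — 2039-07-13.
That is not after 2039-07-24, so look at August 2039.
August 2039 starts on a Monday; its first Wednesday is the 3rd, so the 2nd Wednesday is the 10th — 2039-08-10.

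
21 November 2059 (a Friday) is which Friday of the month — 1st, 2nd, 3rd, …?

3rd

Day 21 falls in week ⌈21/7⌉ of the month.
Days 1–7 hold the 1st Friday, 8–14 the 2nd, 15–21 the 3rd, 22–28 the 4th, 29–31 the 5th.
21 is in the range for the 3rd.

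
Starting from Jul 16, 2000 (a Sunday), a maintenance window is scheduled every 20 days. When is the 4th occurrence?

Sep 14, 2000

The 4th occurrence is 3 intervals after the first: 3 × 20 = 60 days after Jul 16, 2000.
Jul has 31 days — 15 days to the end of Jul leaves 45.
Aug has 31 days (14 left).
14 days into Sep → Sep 14, 2000.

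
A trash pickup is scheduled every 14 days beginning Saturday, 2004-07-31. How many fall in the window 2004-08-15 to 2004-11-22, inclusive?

7

Occurrences land 14·i days after 2004-07-31 for i = 0, 1, 2, …
2004-08-15 is 15 days after the start; 15 ÷ 14 = 1 remainder 1; since the remainder is 1, round up to i = 2. First occurrence in the window: #3 on 2004-08-28 (2×14 = 28 days in).
2004-11-22 is 114 days after the start; 114 ÷ 14 = 8 remainder 2. Last occurrence in the window: #9 on 2004-11-20.
Occurrences #3 through #9: 7 in total.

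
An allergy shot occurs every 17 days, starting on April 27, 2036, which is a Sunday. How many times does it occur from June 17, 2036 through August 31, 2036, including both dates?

Occurrences land 17·i days after April 27, 2036 for i = 0, 1, 2, …
June 17, 2036 is 51 days after the start; 51 ÷ 17 = 3 remainder 0. First occurrence in the window: #4 on June 17, 2036 (3×17 = 51 days in).
August 31, 2036 is 126 days after the start; 126 ÷ 17 = 7 remainder 7. Last occurrence in the window: #8 on August 24, 2036.
Occurrences #4 through #8: 5 in total.

5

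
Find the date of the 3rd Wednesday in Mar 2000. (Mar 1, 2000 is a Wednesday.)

Mar 2000 begins on a Wednesday, so the first Wednesday is Mar 1.
The 3rd Wednesday is 2 weeks later: 1 + 14 = 15.

Mar 15, 2000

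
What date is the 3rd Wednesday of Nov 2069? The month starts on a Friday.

Nov 2069 begins on a Friday, so the first Wednesday is Nov 6 (5 days later).
The 3rd Wednesday is 2 weeks later: 6 + 14 = 20.

Nov 20, 2069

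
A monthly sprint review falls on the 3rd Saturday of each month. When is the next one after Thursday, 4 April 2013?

20 April 2013

April 2013 starts on a Monday; its first Saturday is the 6th, so the 3rd Saturday is the 20th — 20 April 2013.
20 April 2013 is after 4 April 2013, so that is the next one.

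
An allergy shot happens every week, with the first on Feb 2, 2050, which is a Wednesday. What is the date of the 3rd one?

Feb 16, 2050

The 3rd occurrence is 2 intervals after the first: 2 × 7 = 14 days after Feb 2, 2050.
14 days later is Feb 16, 2050.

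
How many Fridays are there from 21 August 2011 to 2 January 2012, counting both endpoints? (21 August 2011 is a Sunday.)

21 August 2011 is a Sunday; the first Friday on or after it is 26 August 2011 (5 days later).
From 26 August 2011 to 2 January 2012: 5 + 30 + 31 + 30 + 31 + 2 = 129 days (rest of August, September, October, November, December, January).
129 ÷ 7 = 18 full weeks with remainder 3, so 18 more Fridays after the first → 19.

19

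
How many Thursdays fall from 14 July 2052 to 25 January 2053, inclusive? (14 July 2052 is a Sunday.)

28

14 July 2052 is a Sunday; the first Thursday on or after it is 18 July 2052 (4 days later).
From 18 July 2052 to 25 January 2053: 13 + 31 + 30 + 31 + 30 + 31 + 25 = 191 days (rest of July, August, September, October, November, December, January).
191 ÷ 7 = 27 full weeks with remainder 2, so 27 more Thursdays after the first → 28.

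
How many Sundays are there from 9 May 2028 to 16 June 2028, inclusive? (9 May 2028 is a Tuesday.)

5

9 May 2028 is a Tuesday; the first Sunday on or after it is 14 May 2028 (5 days later).
From 14 May 2028 to 16 June 2028: 17 + 16 = 33 days (rest of May, June).
33 ÷ 7 = 4 full weeks with remainder 5, so 4 more Sundays after the first → 5.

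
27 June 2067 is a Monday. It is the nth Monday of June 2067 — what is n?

4th

Day 27 falls in week ⌈27/7⌉ of the month.
Days 1–7 hold the 1st Monday, 8–14 the 2nd, 15–21 the 3rd, 22–28 the 4th, 29–31 the 5th.
27 is in the range for the 4th.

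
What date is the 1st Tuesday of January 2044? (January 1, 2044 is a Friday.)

2044-01-05

January 2044 begins on a Friday, so the first Tuesday is January 5 (4 days later).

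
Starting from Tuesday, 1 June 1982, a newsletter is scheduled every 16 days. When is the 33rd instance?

The 33rd occurrence is 32 intervals after the first: 32 × 16 = 512 days after 1 June 1982.
June has 30 days — 29 days to the end of June leaves 483.
From end of June to end of 1982 is 184 days (299 left).
January has 31 days (268 left).
February has 28 days (240 left).
March has 31 days (209 left).
April has 30 days (179 left).
May has 31 days (148 left).
June has 30 days (118 left).
July has 31 days (87 left).
August has 31 days (56 left).
September has 30 days (26 left).
26 days into October → 26 October 1983.

26 October 1983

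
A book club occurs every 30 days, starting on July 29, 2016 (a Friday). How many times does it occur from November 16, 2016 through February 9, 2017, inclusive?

Occurrences land 30·i days after July 29, 2016 for i = 0, 1, 2, …
November 16, 2016 is 110 days after the start; 110 ÷ 30 = 3 remainder 20; since the remainder is 20, round up to i = 4. First occurrence in the window: #5 on November 26, 2016 (4×30 = 120 days in).
February 9, 2017 is 195 days after the start; 195 ÷ 30 = 6 remainder 15. Last occurrence in the window: #7 on January 25, 2017.
Occurrences #5 through #7: 3 in total.

3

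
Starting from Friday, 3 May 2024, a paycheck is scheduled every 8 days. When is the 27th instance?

27 November 2024

The 27th occurrence is 26 intervals after the first: 26 × 8 = 208 days after 3 May 2024.
May has 31 days — 28 days to the end of May leaves 180.
June has 30 days (150 left).
July has 31 days (119 left).
August has 31 days (88 left).
September has 30 days (58 left).
October has 31 days (27 left).
27 days into November → 27 November 2024.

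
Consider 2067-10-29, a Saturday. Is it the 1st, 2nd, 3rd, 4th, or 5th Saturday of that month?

5th

Day 29 falls in week ⌈29/7⌉ of the month.
Days 1–7 hold the 1st Saturday, 8–14 the 2nd, 15–21 the 3rd, 22–28 the 4th, 29–31 the 5th.
29 is in the range for the 5th.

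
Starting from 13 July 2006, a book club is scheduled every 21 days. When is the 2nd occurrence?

The 2nd occurrence is 1 interval after the first: 1 × 21 = 21 days after 13 July 2006.
July has 31 days — 18 days to the end of July leaves 3.
3 days into August → 3 August 2006.

3 August 2006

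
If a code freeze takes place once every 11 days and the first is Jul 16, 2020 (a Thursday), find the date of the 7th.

The 7th occurrence is 6 intervals after the first: 6 × 11 = 66 days after Jul 16, 2020.
Jul has 31 days — 15 days to the end of Jul leaves 51.
Aug has 31 days (20 left).
20 days into Sep → Sep 20, 2020.

Sep 20, 2020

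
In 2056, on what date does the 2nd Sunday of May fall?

May 14, 2056

The first Sunday of May 2056 is May 7.
The 2nd Sunday is 1 weeks later: 7 + 7 = 14.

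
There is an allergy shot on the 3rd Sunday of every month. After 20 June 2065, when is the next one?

June 2065 starts on a Monday; its first Sunday is the 7th, so the 3rd Sunday is the 21st — 21 June 2065.
21 June 2065 is after 20 June 2065, so that is the next one.

21 June 2065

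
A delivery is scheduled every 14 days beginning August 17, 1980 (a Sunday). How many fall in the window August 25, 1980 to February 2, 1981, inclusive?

12

Occurrences land 14·i days after August 17, 1980 for i = 0, 1, 2, …
August 25, 1980 is 8 days after the start; 8 ÷ 14 = 0 remainder 8; since the remainder is 8, round up to i = 1. First occurrence in the window: #2 on August 31, 1980 (1×14 = 14 days in).
February 2, 1981 is 169 days after the start; 169 ÷ 14 = 12 remainder 1. Last occurrence in the window: #13 on February 1, 1981.
Occurrences #2 through #13: 12 in total.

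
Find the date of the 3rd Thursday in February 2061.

February 17, 2061

The first Thursday of February 2061 is February 3.
The 3rd Thursday is 2 weeks later: 3 + 14 = 17.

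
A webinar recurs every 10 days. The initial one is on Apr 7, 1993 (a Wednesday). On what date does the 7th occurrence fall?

Jun 6, 1993

The 7th occurrence is 6 intervals after the first: 6 × 10 = 60 days after Apr 7, 1993.
Apr has 30 days — 23 days to the end of Apr leaves 37.
May has 31 days (6 left).
6 days into Jun → Jun 6, 1993.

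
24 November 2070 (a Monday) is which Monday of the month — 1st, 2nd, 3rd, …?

4th

Day 24 falls in week ⌈24/7⌉ of the month.
Days 1–7 hold the 1st Monday, 8–14 the 2nd, 15–21 the 3rd, 22–28 the 4th, 29–31 the 5th.
24 is in the range for the 4th.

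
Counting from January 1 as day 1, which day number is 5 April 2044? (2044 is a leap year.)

Days in months before April: 31 + 29 + 31 = 91.
Plus 5 days into April → day 96.

96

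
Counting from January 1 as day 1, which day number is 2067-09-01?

244

Days in months before September: 31 + 28 + 31 + 30 + 31 + 30 + 31 + 31 = 243.
Plus 1 day into September → day 244.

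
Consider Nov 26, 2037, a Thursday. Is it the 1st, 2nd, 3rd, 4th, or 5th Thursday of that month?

4th

Day 26 falls in week ⌈26/7⌉ of the month.
Days 1–7 hold the 1st Thursday, 8–14 the 2nd, 15–21 the 3rd, 22–28 the 4th, 29–31 the 5th.
26 is in the range for the 4th.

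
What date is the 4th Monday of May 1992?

May 1992 begins on a Friday, so the first Monday is May 4 (3 days later).
The 4th Monday is 3 weeks later: 4 + 21 = 25.

May 25, 1992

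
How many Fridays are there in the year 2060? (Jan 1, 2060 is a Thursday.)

Jan 1, 2060 is a Thursday; the first Friday on or after it is Jan 2, 2060 (1 day later).
From Jan 2, 2060 to Dec 31, 2060: 29 + 29 + 31 + 30 + 31 + 30 + 31 + 31 + 30 + 31 + 30 + 31 = 364 days (rest of Jan, Feb, Mar, Apr, May, Jun, Jul, Aug, Sep, Oct, Nov, Dec).
364 ÷ 7 = 52 full weeks with remainder 0, so 52 more Fridays after the first → 53.

53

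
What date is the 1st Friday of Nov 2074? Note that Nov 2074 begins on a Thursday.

Nov 2, 2074

Nov 2074 begins on a Thursday, so the first Friday is Nov 2 (1 day later).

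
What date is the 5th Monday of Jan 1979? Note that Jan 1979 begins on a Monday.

Jan 1979 begins on a Monday, so the first Monday is Jan 1.
The 5th Monday is 4 weeks later: 1 + 28 = 29.

Jan 29, 1979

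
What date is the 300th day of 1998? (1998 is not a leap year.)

Jan has 31 days (300 − 31 = 269 remain).
Feb has 28 days (269 − 28 = 241 remain).
Mar has 31 days (241 − 31 = 210 remain).
Apr has 30 days (210 − 30 = 180 remain).
May has 31 days (180 − 31 = 149 remain).
Jun has 30 days (149 − 30 = 119 remain).
Jul has 31 days (119 − 31 = 88 remain).
Aug has 31 days (88 − 31 = 57 remain).
Sep has 30 days (57 − 30 = 27 remain).
27 into Oct → Oct 27.

Oct 27, 1998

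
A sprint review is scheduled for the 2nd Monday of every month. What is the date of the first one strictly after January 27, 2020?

February 10, 2020

January 2020 starts on a Wednesday; its first Monday is the 6th, so the 2nd Monday is the 13th — January 13, 2020.
That is not after January 27, 2020, so look at February 2020.
February 2020 starts on a Saturday; its first Monday is the 3rd, so the 2nd Monday is the 10th — February 10, 2020.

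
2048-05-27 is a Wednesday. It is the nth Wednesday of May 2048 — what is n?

4th

Day 27 falls in week ⌈27/7⌉ of the month.
Days 1–7 hold the 1st Wednesday, 8–14 the 2nd, 15–21 the 3rd, 22–28 the 4th, 29–31 the 5th.
27 is in the range for the 4th.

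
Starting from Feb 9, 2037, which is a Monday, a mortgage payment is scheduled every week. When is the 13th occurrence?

May 4, 2037

The 13th occurrence is 12 intervals after the first: 12 × 7 = 84 days after Feb 9, 2037.
Feb has 28 days — 19 days to the end of Feb leaves 65.
Mar has 31 days (34 left).
Apr has 30 days (4 left).
4 days into May → May 4, 2037.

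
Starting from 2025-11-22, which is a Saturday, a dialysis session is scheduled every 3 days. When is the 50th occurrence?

2026-04-18

The 50th occurrence is 49 intervals after the first: 49 × 3 = 147 days after 2025-11-22.
November has 30 days — 8 days to the end of November leaves 139.
December has 31 days (108 left).
January has 31 days (77 left).
February has 28 days (49 left).
March has 31 days (18 left).
18 days into April → 2026-04-18.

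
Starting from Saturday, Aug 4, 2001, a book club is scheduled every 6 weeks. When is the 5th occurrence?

The 5th occurrence is 4 intervals after the first: 4 × 42 = 168 days after Aug 4, 2001.
Aug has 31 days — 27 days to the end of Aug leaves 141.
Sep has 30 days (111 left).
Oct has 31 days (80 left).
Nov has 30 days (50 left).
Dec has 31 days (19 left).
19 days into Jan → Jan 19, 2002.

Jan 19, 2002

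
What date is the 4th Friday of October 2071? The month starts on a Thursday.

October 2071 begins on a Thursday, so the first Friday is October 2 (1 day later).
The 4th Friday is 3 weeks later: 2 + 21 = 23.

23 October 2071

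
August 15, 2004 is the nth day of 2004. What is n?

228

Days in months before August: 31 + 29 + 31 + 30 + 31 + 30 + 31 = 213.
Plus 15 days into August → day 228.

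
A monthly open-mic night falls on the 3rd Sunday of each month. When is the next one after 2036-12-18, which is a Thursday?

December 2036 starts on a Monday; its first Sunday is the 7th, so the 3rd Sunday is the 21st — 2036-12-21.
2036-12-21 is after 2036-12-18, so that is the next one.

2036-12-21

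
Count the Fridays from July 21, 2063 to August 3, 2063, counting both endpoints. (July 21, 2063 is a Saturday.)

July 21, 2063 is a Saturday; the first Friday on or after it is July 27, 2063 (6 days later).
From July 27, 2063 to August 3, 2063: 4 + 3 = 7 days (rest of July, August).
7 ÷ 7 = 1 full weeks with remainder 0, so 1 more Fridays after the first → 2.

2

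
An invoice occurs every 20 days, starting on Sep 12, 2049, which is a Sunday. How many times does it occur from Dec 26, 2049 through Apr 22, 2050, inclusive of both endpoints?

6

Occurrences land 20·i days after Sep 12, 2049 for i = 0, 1, 2, …
Dec 26, 2049 is 105 days after the start; 105 ÷ 20 = 5 remainder 5; since the remainder is 5, round up to i = 6. First occurrence in the window: #7 on Jan 10, 2050 (6×20 = 120 days in).
Apr 22, 2050 is 222 days after the start; 222 ÷ 20 = 11 remainder 2. Last occurrence in the window: #12 on Apr 20, 2050.
Occurrences #7 through #12: 6 in total.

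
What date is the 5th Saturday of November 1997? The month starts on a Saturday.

November 1997 begins on a Saturday, so the first Saturday is November 1.
The 5th Saturday is 4 weeks later: 1 + 28 = 29.

1997-11-29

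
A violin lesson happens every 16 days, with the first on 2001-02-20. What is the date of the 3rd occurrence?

2001-03-24

The 3rd occurrence is 2 intervals after the first: 2 × 16 = 32 days after 2001-02-20.
February has 28 days — 8 days to the end of February leaves 24.
24 days into March → 2001-03-24.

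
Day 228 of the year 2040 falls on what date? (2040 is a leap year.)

January has 31 days (228 − 31 = 197 remain).
February has 29 days (197 − 29 = 168 remain).
March has 31 days (168 − 31 = 137 remain).
April has 30 days (137 − 30 = 107 remain).
May has 31 days (107 − 31 = 76 remain).
June has 30 days (76 − 30 = 46 remain).
July has 31 days (46 − 31 = 15 remain).
15 into August → August 15.

August 15, 2040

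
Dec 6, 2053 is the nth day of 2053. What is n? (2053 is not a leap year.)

340

Days in months before Dec: 31 + 28 + 31 + 30 + 31 + 30 + 31 + 31 + 30 + 31 + 30 = 334.
Plus 6 days into Dec → day 340.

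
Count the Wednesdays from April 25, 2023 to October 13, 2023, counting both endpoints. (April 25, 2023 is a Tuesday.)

25

April 25, 2023 is a Tuesday; the first Wednesday on or after it is April 26, 2023 (1 day later).
From April 26, 2023 to October 13, 2023: 4 + 31 + 30 + 31 + 31 + 30 + 13 = 170 days (rest of April, May, June, July, August, September, October).
170 ÷ 7 = 24 full weeks with remainder 2, so 24 more Wednesdays after the first → 25.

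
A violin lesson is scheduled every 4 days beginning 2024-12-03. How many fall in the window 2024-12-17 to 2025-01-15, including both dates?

Occurrences land 4·i days after 2024-12-03 for i = 0, 1, 2, …
2024-12-17 is 14 days after the start; 14 ÷ 4 = 3 remainder 2; since the remainder is 2, round up to i = 4. First occurrence in the window: #5 on 2024-12-19 (4×4 = 16 days in).
2025-01-15 is 43 days after the start; 43 ÷ 4 = 10 remainder 3. Last occurrence in the window: #11 on 2025-01-12.
Occurrences #5 through #11: 7 in total.

7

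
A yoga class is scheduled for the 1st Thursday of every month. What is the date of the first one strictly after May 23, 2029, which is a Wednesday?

May 2029 starts on a Tuesday, so its 1st Thursday is May 3, 2029 (2 days in).
That is not after May 23, 2029, so look at June 2029.
June 2029 starts on a Friday, so its 1st Thursday is June 7, 2029 (6 days in).

June 7, 2029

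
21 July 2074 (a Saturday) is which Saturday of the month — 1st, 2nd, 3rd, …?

Day 21 falls in week ⌈21/7⌉ of the month.
Days 1–7 hold the 1st Saturday, 8–14 the 2nd, 15–21 the 3rd, 22–28 the 4th, 29–31 the 5th.
21 is in the range for the 3rd.

3rd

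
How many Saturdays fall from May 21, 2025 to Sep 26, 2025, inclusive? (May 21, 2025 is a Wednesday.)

May 21, 2025 is a Wednesday; the first Saturday on or after it is May 24, 2025 (3 days later).
From May 24, 2025 to Sep 26, 2025: 7 + 30 + 31 + 31 + 26 = 125 days (rest of May, Jun, Jul, Aug, Sep).
125 ÷ 7 = 17 full weeks with remainder 6, so 17 more Saturdays after the first → 18.

18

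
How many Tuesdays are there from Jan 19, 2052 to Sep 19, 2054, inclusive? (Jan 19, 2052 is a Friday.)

Jan 19, 2052 is a Friday; the first Tuesday on or after it is Jan 23, 2052 (4 days later).
From Jan 23, 2052 to Sep 19, 2054: 343 + 365 + 262 = 970 days (rest of 2052, 2053, to Sep 19, 2054 in 2054).
970 ÷ 7 = 138 full weeks with remainder 4, so 138 more Tuesdays after the first → 139.

139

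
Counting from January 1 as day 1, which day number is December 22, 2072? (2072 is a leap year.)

Days in months before December: 31 + 29 + 31 + 30 + 31 + 30 + 31 + 31 + 30 + 31 + 30 = 335.
Plus 22 days into December → day 357.

357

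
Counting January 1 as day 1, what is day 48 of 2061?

Jan has 31 days (48 − 31 = 17 remain).
17 into Feb → Feb 17.

Feb 17, 2061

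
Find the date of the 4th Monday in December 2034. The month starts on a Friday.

December 2034 begins on a Friday, so the first Monday is December 4 (3 days later).
The 4th Monday is 3 weeks later: 4 + 21 = 25.

December 25, 2034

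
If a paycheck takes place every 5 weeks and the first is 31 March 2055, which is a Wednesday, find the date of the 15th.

2 August 2056

The 15th occurrence is 14 intervals after the first: 14 × 35 = 490 days after 31 March 2055.
March has 31 days — 0 days to the end of March leaves 490.
From end of March to end of 2055 is 275 days (215 left).
January has 31 days (184 left).
February has 29 days (155 left).
March has 31 days (124 left).
April has 30 days (94 left).
May has 31 days (63 left).
June has 30 days (33 left).
July has 31 days (2 left).
2 days into August → 2 August 2056.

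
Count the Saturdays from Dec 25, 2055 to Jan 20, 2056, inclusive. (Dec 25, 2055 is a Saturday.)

4

Dec 25, 2055 is a Saturday; the first Saturday on or after it is Dec 25, 2055.
From Dec 25, 2055 to Jan 20, 2056: 6 + 20 = 26 days (rest of Dec, Jan).
26 ÷ 7 = 3 full weeks with remainder 5, so 3 more Saturdays after the first → 4.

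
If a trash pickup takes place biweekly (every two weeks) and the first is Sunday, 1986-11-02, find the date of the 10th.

1987-03-08

The 10th occurrence is 9 intervals after the first: 9 × 14 = 126 days after 1986-11-02.
November has 30 days — 28 days to the end of November leaves 98.
December has 31 days (67 left).
January has 31 days (36 left).
February has 28 days (8 left).
8 days into March → 1987-03-08.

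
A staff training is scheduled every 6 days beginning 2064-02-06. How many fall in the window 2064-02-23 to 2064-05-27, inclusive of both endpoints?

Occurrences land 6·i days after 2064-02-06 for i = 0, 1, 2, …
2064-02-23 is 17 days after the start; 17 ÷ 6 = 2 remainder 5; since the remainder is 5, round up to i = 3. First occurrence in the window: #4 on 2064-02-24 (3×6 = 18 days in).
2064-05-27 is 111 days after the start; 111 ÷ 6 = 18 remainder 3. Last occurrence in the window: #19 on 2064-05-24.
Occurrences #4 through #19: 16 in total.

16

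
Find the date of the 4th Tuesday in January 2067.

25 January 2067

The first Tuesday of January 2067 is January 4.
The 4th Tuesday is 3 weeks later: 4 + 21 = 25.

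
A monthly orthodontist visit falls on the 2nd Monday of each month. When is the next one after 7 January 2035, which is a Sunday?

January 2035 starts on a Monday; its first Monday is the 1st, so the 2nd Monday is the 8th — 8 January 2035.
8 January 2035 is after 7 January 2035, so that is the next one.

8 January 2035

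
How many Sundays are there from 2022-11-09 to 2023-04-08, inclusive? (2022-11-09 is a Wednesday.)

21

2022-11-09 is a Wednesday; the first Sunday on or after it is 2022-11-13 (4 days later).
From 2022-11-13 to 2023-04-08: 17 + 31 + 31 + 28 + 31 + 8 = 146 days (rest of November, December, January, February, March, April).
146 ÷ 7 = 20 full weeks with remainder 6, so 20 more Sundays after the first → 21.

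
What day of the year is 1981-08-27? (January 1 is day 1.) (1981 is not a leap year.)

Days in months before August: 31 + 28 + 31 + 30 + 31 + 30 + 31 = 212.
Plus 27 days into August → day 239.

239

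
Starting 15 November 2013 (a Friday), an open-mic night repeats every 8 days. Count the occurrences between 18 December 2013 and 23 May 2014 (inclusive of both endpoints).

Occurrences land 8·i days after 15 November 2013 for i = 0, 1, 2, …
18 December 2013 is 33 days after the start; 33 ÷ 8 = 4 remainder 1; since the remainder is 1, round up to i = 5. First occurrence in the window: #6 on 25 December 2013 (5×8 = 40 days in).
23 May 2014 is 189 days after the start; 189 ÷ 8 = 23 remainder 5. Last occurrence in the window: #24 on 18 May 2014.
Occurrences #6 through #24: 19 in total.

19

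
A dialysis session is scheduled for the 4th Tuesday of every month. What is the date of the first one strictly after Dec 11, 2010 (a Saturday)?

Dec 28, 2010

Dec 2010 starts on a Wednesday; its first Tuesday is the 7th, so the 4th Tuesday is the 28th — Dec 28, 2010.
Dec 28, 2010 is after Dec 11, 2010, so that is the next one.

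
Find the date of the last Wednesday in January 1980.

30 January 1980

The first Wednesday of January 1980 is January 2.
January 1980 has 31 days. Adding weeks: 2, 9, 16, 23, 30 — the last one ≤ 31 is the 30th.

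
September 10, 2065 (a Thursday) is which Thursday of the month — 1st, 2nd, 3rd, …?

2nd

Day 10 falls in week ⌈10/7⌉ of the month.
Days 1–7 hold the 1st Thursday, 8–14 the 2nd, 15–21 the 3rd, 22–28 the 4th, 29–31 the 5th.
10 is in the range for the 2nd.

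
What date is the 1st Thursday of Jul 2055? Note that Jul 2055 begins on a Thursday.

Jul 2055 begins on a Thursday, so the first Thursday is Jul 1.

Jul 1, 2055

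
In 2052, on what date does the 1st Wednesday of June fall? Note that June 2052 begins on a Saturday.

June 2052 begins on a Saturday, so the first Wednesday is June 5 (4 days later).

2052-06-05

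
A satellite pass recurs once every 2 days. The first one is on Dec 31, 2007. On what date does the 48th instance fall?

The 48th occurrence is 47 intervals after the first: 47 × 2 = 94 days after Dec 31, 2007.
Dec has 31 days — 0 days to the end of Dec leaves 94.
Jan has 31 days (63 left).
Feb has 29 days (34 left).
Mar has 31 days (3 left).
3 days into Apr → Apr 3, 2008.

Apr 3, 2008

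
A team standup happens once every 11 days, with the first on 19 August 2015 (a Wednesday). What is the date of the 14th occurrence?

9 January 2016

The 14th occurrence is 13 intervals after the first: 13 × 11 = 143 days after 19 August 2015.
August has 31 days — 12 days to the end of August leaves 131.
September has 30 days (101 left).
October has 31 days (70 left).
November has 30 days (40 left).
December has 31 days (9 left).
9 days into January → 9 January 2016.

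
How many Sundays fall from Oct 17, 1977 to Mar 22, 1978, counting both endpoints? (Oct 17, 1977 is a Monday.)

22

Oct 17, 1977 is a Monday; the first Sunday on or after it is Oct 23, 1977 (6 days later).
From Oct 23, 1977 to Mar 22, 1978: 8 + 30 + 31 + 31 + 28 + 22 = 150 days (rest of Oct, Nov, Dec, Jan, Feb, Mar).
150 ÷ 7 = 21 full weeks with remainder 3, so 21 more Sundays after the first → 22.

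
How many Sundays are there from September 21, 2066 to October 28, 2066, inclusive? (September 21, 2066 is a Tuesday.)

5

September 21, 2066 is a Tuesday; the first Sunday on or after it is September 26, 2066 (5 days later).
From September 26, 2066 to October 28, 2066: 4 + 28 = 32 days (rest of September, October).
32 ÷ 7 = 4 full weeks with remainder 4, so 4 more Sundays after the first → 5.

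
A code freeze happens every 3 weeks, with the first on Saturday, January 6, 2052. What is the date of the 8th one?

The 8th occurrence is 7 intervals after the first: 7 × 21 = 147 days after January 6, 2052.
January has 31 days — 25 days to the end of January leaves 122.
February has 29 days (93 left).
March has 31 days (62 left).
April has 30 days (32 left).
May has 31 days (1 left).
1 day into June → June 1, 2052.

June 1, 2052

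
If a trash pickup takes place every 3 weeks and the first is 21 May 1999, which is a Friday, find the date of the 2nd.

11 June 1999

The 2nd occurrence is 1 interval after the first: 1 × 21 = 21 days after 21 May 1999.
May has 31 days — 10 days to the end of May leaves 11.
11 days into June → 11 June 1999.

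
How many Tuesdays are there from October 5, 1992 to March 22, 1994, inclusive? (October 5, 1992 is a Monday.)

October 5, 1992 is a Monday; the first Tuesday on or after it is October 6, 1992 (1 day later).
From October 6, 1992 to March 22, 1994: 86 + 365 + 81 = 532 days (rest of 1992, 1993, to March 22, 1994 in 1994).
532 ÷ 7 = 76 full weeks with remainder 0, so 76 more Tuesdays after the first → 77.

77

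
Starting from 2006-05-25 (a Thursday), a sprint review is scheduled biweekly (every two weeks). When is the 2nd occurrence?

The 2nd occurrence is 1 interval after the first: 1 × 14 = 14 days after 2006-05-25.
May has 31 days — 6 days to the end of May leaves 8.
8 days into June → 2006-06-08.

2006-06-08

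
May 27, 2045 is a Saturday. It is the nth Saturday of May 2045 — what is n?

Day 27 falls in week ⌈27/7⌉ of the month.
Days 1–7 hold the 1st Saturday, 8–14 the 2nd, 15–21 the 3rd, 22–28 the 4th, 29–31 the 5th.
27 is in the range for the 4th.

4th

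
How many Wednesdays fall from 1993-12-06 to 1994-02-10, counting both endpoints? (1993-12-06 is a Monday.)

10

1993-12-06 is a Monday; the first Wednesday on or after it is 1993-12-08 (2 days later).
From 1993-12-08 to 1994-02-10: 23 + 31 + 10 = 64 days (rest of December, January, February).
64 ÷ 7 = 9 full weeks with remainder 1, so 9 more Wednesdays after the first → 10.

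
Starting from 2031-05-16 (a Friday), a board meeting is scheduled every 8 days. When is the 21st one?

2031-10-23

The 21st occurrence is 20 intervals after the first: 20 × 8 = 160 days after 2031-05-16.
May has 31 days — 15 days to the end of May leaves 145.
June has 30 days (115 left).
July has 31 days (84 left).
August has 31 days (53 left).
September has 30 days (23 left).
23 days into October → 2031-10-23.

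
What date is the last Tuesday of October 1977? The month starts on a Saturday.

October 25, 1977

October 1977 begins on a Saturday, so the first Tuesday is October 4 (3 days later).
October 1977 has 31 days. Adding weeks: 4, 11, 18, 25 — the last one ≤ 31 is the 25th.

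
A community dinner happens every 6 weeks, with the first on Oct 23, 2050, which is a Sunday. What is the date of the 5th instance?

The 5th occurrence is 4 intervals after the first: 4 × 42 = 168 days after Oct 23, 2050.
Oct has 31 days — 8 days to the end of Oct leaves 160.
Nov has 30 days (130 left).
Dec has 31 days (99 left).
Jan has 31 days (68 left).
Feb has 28 days (40 left).
Mar has 31 days (9 left).
9 days into Apr → Apr 9, 2051.

Apr 9, 2051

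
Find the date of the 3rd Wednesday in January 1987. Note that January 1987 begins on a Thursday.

1987-01-21

January 1987 begins on a Thursday, so the first Wednesday is January 7 (6 days later).
The 3rd Wednesday is 2 weeks later: 7 + 14 = 21.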